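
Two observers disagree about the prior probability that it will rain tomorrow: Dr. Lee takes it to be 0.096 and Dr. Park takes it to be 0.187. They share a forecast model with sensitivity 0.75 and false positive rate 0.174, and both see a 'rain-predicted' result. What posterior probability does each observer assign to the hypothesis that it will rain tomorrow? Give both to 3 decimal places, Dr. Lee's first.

The likelihood ratio for a 'rain-predicted' result is 0.75/0.174 = 4.3103.
Dr. Lee: prior odds 0.096/0.904 = 0.10619; posterior odds 0.45774; posterior probability 0.314.
Dr. Park: prior odds 0.187/0.813 = 0.23001; posterior odds 0.99143; posterior probability 0.498.

Dr. Lee: 0.314; Dr. Park: 0.498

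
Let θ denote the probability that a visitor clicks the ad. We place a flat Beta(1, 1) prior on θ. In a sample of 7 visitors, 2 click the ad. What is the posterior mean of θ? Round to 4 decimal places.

The binomial likelihood is conjugate to the Beta prior: with 2 successes and 5 failures, the posterior is Beta(1+2, 1+5) = Beta(3, 6).
E[θ | data] = 3/(3+6) = 0.3333.

Posterior mean ≈ 0.3333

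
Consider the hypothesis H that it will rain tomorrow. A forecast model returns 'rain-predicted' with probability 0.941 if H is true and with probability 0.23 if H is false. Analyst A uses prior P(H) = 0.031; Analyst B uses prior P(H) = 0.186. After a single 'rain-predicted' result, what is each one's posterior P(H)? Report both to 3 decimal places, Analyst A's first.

The likelihood ratio for a 'rain-predicted' result is 0.941/0.23 = 4.0913.
Analyst A: prior odds 0.031/0.969 = 0.031992; posterior odds 0.13089; posterior probability 0.116.
Analyst B: prior odds 0.186/0.814 = 0.22850; posterior odds 0.93487; posterior probability 0.483.

Analyst A: 0.116; Analyst B: 0.483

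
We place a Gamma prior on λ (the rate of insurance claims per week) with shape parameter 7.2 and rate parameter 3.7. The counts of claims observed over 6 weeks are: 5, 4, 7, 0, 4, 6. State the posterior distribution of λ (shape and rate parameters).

Posterior: Gamma(shape=33.2, rate=9.7)

Total count ∑xᵢ = 26 over n = 6 weeks.
Gamma is conjugate to the Poisson likelihood: posterior is Gamma(shape = 7.2+26 = 33.2, rate = 3.7+6 = 9.7).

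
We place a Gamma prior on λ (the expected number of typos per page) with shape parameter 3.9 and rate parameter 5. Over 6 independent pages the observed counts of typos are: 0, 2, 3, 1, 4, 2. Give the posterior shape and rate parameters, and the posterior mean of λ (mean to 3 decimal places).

Posterior: Gamma(shape=15.9, rate=11); mean ≈ 1.445

Total count ∑xᵢ = 12 over n = 6 pages.
Gamma is conjugate to the Poisson likelihood: posterior is Gamma(shape = 3.9+12 = 15.9, rate = 5+6 = 11).
Posterior mean = shape/rate = 15.9/11 = 1.445.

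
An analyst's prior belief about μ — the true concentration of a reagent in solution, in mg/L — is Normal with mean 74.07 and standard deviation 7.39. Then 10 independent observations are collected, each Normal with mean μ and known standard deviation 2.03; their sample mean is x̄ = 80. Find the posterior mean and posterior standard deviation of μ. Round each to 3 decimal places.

Posterior mean ≈ 79.956; posterior SD ≈ 0.640

Prior precision 1/τ₀² = 1/7.39² = 0.0183110; data precision n/σ² = 10/2.03² = 2.42665.
Posterior precision = 0.0183110 + 2.42665 = 2.44497, giving posterior SD = 1/√2.44497 = 0.640.
Posterior mean = (0.0183110·74.07 + 2.42665·80) / 2.44497 = 79.956.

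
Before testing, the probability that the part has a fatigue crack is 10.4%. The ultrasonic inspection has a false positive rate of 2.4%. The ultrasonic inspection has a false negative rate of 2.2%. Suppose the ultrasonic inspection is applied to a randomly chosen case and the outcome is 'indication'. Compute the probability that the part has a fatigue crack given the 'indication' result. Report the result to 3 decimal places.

Write H for 'the part has a fatigue crack'. Prior odds H:¬H = 0.104/0.896 = 0.11607. For the 'indication' outcome, the likelihood ratio is 0.978/0.024 = 40.750.
Posterior odds = 0.11607 × 40.750 = 4.7299, so P(H|E) = 4.7299/(1+4.7299) = 0.825.

P(H | E) ≈ 0.825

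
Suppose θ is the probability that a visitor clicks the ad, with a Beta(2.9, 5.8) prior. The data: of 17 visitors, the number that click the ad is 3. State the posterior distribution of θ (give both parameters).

The binomial likelihood is conjugate to the Beta prior: with 3 successes and 14 failures, the posterior is Beta(2.9+3, 5.8+14) = Beta(5.9, 19.8).

Posterior: Beta(5.9, 19.8)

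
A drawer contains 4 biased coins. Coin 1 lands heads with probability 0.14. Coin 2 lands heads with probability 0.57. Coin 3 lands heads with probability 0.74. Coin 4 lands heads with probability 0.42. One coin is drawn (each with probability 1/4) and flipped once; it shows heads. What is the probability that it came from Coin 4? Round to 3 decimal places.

Posterior probability ≈ 0.225

Tabulate prior·likelihood by source: [1] prior 0.25, lik 0.14, product 0.03500; [2] prior 0.25, lik 0.57, product 0.1425; [3] prior 0.25, lik 0.74, product 0.1850; [4] prior 0.25, lik 0.42, product 0.1050.
Normalizing constant = 0.46750; the posterior for Coin 4 is its product over the sum, 0.1050/0.46750 = 0.225.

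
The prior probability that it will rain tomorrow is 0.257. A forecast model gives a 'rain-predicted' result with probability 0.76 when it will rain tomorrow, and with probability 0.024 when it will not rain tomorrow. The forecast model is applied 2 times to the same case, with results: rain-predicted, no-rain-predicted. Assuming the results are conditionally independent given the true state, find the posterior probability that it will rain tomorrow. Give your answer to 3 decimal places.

Posterior P(H) ≈ 0.729

With H the event that it will rain tomorrow, the joint likelihood of the observed sequence is P(data|H) = 0.76·0.24 = 0.18240 and P(data|¬H) = 0.024·0.976 = 0.023424.
Bayes: P(H|data) = 0.257·0.18240 / (0.257·0.18240 + 0.743·0.023424) = 0.046877/0.064281 = 0.7293.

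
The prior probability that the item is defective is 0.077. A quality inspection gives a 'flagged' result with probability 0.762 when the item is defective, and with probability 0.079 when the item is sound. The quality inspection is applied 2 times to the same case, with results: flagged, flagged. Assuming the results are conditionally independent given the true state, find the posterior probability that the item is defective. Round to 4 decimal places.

With H the event that the item is defective, the joint likelihood of the observed sequence is P(data|H) = 0.762·0.762 = 0.58064 and P(data|¬H) = 0.079·0.079 = 0.0062410.
Bayes: P(H|data) = 0.077·0.58064 / (0.077·0.58064 + 0.923·0.0062410) = 0.044710/0.050470 = 0.8859.

Posterior P(H) ≈ 0.8859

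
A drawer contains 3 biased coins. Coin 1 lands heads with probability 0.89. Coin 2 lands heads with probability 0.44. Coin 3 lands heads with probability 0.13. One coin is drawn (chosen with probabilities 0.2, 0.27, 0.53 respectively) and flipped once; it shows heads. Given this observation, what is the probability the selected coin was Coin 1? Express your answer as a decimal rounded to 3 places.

Posterior probability ≈ 0.487

Tabulate prior·likelihood by source: [1] prior 0.2, lik 0.89, product 0.1780; [2] prior 0.27, lik 0.44, product 0.1188; [3] prior 0.53, lik 0.13, product 0.06890.
Normalizing constant = 0.36570; the posterior for Coin 1 is its product over the sum, 0.1780/0.36570 = 0.487.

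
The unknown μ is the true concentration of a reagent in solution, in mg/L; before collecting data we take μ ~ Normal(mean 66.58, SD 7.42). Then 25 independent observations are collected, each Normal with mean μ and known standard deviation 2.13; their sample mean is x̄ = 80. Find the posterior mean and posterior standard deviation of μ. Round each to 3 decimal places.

With known σ, the Normal prior is conjugate. Weight on the data is w = (n/σ²)/(n/σ² + 1/τ₀²) = 5.51037/(5.51037+0.0181632) = 0.99671.
Posterior mean = w·x̄ + (1−w)·μ₀ = 0.99671·80 + 0.0032854·66.58 = 79.956. Posterior variance = 1/(5.51037+0.0181632) = 0.180880, so SD = 0.425.

Posterior mean ≈ 79.956; posterior SD ≈ 0.425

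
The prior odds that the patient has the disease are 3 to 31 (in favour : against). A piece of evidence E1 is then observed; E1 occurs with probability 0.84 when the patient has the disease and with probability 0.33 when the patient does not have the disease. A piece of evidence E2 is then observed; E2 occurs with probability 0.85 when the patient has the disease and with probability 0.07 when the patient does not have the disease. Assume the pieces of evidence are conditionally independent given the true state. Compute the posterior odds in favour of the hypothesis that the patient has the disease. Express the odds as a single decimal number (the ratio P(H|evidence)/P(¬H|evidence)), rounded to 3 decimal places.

Posterior odds ≈ 2.991

Prior odds = 3/31 = 0.096774.
Likelihood ratio for E1 = 0.84/0.33 = 2.5455.
Likelihood ratio for E2 = 0.85/0.07 = 12.143.
Posterior odds = prior odds × LR₁ × LR₂ = 2.9912.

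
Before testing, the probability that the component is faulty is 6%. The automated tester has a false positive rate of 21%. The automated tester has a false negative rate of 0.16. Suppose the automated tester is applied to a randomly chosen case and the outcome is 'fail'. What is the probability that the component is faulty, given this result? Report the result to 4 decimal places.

Write H for 'the component is faulty'. Prior odds H:¬H = 0.06/0.94 = 0.063830. For the 'fail' outcome, the likelihood ratio is 0.84/0.21 = 4.0000.
Posterior odds = 0.063830 × 4.0000 = 0.25532, so P(H|E) = 0.25532/(1+0.25532) = 0.2034.

P(H | E) ≈ 0.2034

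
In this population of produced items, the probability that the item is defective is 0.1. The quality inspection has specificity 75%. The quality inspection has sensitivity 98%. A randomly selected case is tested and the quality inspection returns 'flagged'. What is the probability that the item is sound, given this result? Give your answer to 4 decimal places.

P(¬H | E) ≈ 0.6966

Let H be the event that the item is defective. P(H) = 0.1, so P(¬H) = 0.9. With E the 'flagged' result, P(E|H) = 0.98 and P(E|¬H) = 0.25.
P(E) = 0.98·0.1 + 0.25·0.9 = 0.098000 + 0.22500 = 0.32300.
By Bayes' theorem, P(H|E) = 0.098000 / 0.32300 = 0.3034. Hence P(¬H|E) = 1 − 0.3034 = 0.6966.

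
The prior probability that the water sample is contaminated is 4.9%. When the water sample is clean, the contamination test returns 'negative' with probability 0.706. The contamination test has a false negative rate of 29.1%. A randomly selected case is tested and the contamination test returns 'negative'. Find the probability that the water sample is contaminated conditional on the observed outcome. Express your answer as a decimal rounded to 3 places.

Write H for 'the water sample is contaminated'. Prior odds H:¬H = 0.049/0.951 = 0.051525. For the 'negative' outcome, the likelihood ratio is 0.291/0.706 = 0.41218.
Posterior odds = 0.051525 × 0.41218 = 0.021238, so P(H|E) = 0.021238/(1+0.021238) = 0.021.

P(H | E) ≈ 0.021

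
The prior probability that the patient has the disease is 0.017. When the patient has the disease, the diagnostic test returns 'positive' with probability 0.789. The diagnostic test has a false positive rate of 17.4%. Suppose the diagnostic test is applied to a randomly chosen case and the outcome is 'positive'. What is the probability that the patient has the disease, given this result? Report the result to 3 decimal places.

Let H be the event that the patient has the disease. P(H) = 0.017, so P(¬H) = 0.983. With E the 'positive' result, P(E|H) = 0.789 and P(E|¬H) = 0.174.
P(E) = 0.789·0.017 + 0.174·0.983 = 0.013413 + 0.17104 = 0.18445.
By Bayes' theorem, P(H|E) = 0.013413 / 0.18445 = 0.073.

P(H | E) ≈ 0.073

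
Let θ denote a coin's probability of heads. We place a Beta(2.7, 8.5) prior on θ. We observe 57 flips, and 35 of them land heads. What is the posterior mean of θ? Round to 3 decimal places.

The binomial likelihood is conjugate to the Beta prior: with 35 successes and 22 failures, the posterior is Beta(2.7+35, 8.5+22) = Beta(37.7, 30.5).
E[θ | data] = 37.7/(37.7+30.5) = 0.553.

Posterior mean ≈ 0.553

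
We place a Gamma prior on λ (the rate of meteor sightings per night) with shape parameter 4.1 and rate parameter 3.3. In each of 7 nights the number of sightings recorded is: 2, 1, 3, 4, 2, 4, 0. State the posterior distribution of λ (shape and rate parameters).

Posterior: Gamma(shape=20.1, rate=10.3)

The Poisson likelihood adds the total count to the shape and the number of exposure periods to the rate. Here ∑xᵢ = 16 and n = 7, so shape 4.1→20.1 and rate 3.3→10.3.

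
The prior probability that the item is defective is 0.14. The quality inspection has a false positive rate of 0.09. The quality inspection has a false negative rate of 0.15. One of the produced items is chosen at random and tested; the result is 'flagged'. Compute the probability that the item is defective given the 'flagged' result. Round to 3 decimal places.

P(H | E) ≈ 0.606

Let H be the event that the item is defective. P(H) = 0.14, so P(¬H) = 0.86. With E the 'flagged' result, P(E|H) = 0.85 and P(E|¬H) = 0.09.
P(E) = 0.85·0.14 + 0.09·0.86 = 0.11900 + 0.077400 = 0.19640.
By Bayes' theorem, P(H|E) = 0.11900 / 0.19640 = 0.606.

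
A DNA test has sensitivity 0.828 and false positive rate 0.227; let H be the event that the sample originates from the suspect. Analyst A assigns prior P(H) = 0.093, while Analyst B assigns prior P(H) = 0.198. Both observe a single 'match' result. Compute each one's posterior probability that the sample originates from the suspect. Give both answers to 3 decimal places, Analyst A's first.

Analyst A: 0.272; Analyst B: 0.474

The likelihood ratio for a 'match' result is 0.828/0.227 = 3.6476.
Analyst A: prior odds 0.093/0.907 = 0.10254; posterior odds 0.37401; posterior probability 0.272.
Analyst B: prior odds 0.198/0.802 = 0.24688; posterior odds 0.90052; posterior probability 0.474.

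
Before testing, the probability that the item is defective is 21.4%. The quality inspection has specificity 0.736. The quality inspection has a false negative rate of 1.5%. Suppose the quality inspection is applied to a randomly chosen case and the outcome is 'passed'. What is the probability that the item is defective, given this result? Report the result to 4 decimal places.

P(H | E) ≈ 0.0055

Let H be the event that the item is defective. P(H) = 0.214, so P(¬H) = 0.786. With E the 'passed' result, P(E|H) = 0.015 and P(E|¬H) = 0.736.
P(E) = 0.015·0.214 + 0.736·0.786 = 0.0032100 + 0.57850 = 0.58171.
By Bayes' theorem, P(H|E) = 0.0032100 / 0.58171 = 0.0055.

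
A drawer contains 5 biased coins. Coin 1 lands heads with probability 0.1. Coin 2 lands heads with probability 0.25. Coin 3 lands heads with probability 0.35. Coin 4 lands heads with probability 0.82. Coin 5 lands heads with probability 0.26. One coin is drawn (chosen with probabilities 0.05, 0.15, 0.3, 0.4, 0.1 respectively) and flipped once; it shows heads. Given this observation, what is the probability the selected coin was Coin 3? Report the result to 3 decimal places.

Posterior probability ≈ 0.209

Tabulate prior·likelihood by source: [1] prior 0.05, lik 0.1, product 0.005000; [2] prior 0.15, lik 0.25, product 0.03750; [3] prior 0.3, lik 0.35, product 0.1050; [4] prior 0.4, lik 0.82, product 0.3280; [5] prior 0.1, lik 0.26, product 0.02600.
Normalizing constant = 0.50150; the posterior for Coin 3 is its product over the sum, 0.1050/0.50150 = 0.209.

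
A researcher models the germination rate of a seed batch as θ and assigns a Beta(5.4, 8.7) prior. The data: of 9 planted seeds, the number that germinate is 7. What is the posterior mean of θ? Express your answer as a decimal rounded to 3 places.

The binomial likelihood is conjugate to the Beta prior: with 7 successes and 2 failures, the posterior is Beta(5.4+7, 8.7+2) = Beta(12.4, 10.7).
E[θ | data] = 12.4/(12.4+10.7) = 0.537.

Posterior mean ≈ 0.537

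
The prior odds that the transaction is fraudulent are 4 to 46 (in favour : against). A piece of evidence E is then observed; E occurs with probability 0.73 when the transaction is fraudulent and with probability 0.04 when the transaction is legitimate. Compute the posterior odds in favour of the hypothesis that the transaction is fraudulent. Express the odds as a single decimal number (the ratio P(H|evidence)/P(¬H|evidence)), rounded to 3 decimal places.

Prior odds = 4/46 = 0.086957. In log-odds, ln(0.086957) = -2.4423.
Add log likelihood ratio: ln(18.250) = 2.9042.
Posterior log-odds = 0.46182, so posterior odds = exp(0.46182) = 1.5870.

Posterior odds ≈ 1.587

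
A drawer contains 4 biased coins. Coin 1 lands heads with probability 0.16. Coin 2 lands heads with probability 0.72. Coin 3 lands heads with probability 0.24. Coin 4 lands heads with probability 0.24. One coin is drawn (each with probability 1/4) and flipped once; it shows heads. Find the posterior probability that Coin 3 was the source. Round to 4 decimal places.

P(heads|C1) = 0.16; P(heads|C2) = 0.72; P(heads|C3) = 0.24; P(heads|C4) = 0.24.
Prior × likelihood for each source: 0.25·0.16=0.04000, 0.25·0.72=0.1800, 0.25·0.24=0.06000, 0.25·0.24=0.06000. Summing gives P(heads) = 0.34000.
P(Coin 3 | heads) = 0.06000 / 0.34000 = 0.1765.

Posterior probability ≈ 0.1765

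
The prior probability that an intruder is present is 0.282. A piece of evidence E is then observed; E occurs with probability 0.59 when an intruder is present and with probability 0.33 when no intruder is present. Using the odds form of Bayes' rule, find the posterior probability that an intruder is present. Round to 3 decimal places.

Prior odds = 0.282/(1−0.282) = 0.39276.
Likelihood ratio for E = 0.59/0.33 = 1.7879.
Posterior odds = prior odds × LR = 0.70220.
Posterior probability = odds/(1+odds) = 0.70220/1.7022 = 0.413.

Posterior probability ≈ 0.413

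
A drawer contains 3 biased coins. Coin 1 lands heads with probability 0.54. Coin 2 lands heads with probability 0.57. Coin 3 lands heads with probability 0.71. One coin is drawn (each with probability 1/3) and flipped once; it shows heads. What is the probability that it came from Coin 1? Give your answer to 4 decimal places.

Posterior probability ≈ 0.2967

P(heads|C1) = 0.54; P(heads|C2) = 0.57; P(heads|C3) = 0.71.
Prior × likelihood for each source: 0.333333·0.54=0.1800, 0.333333·0.57=0.1900, 0.333333·0.71=0.2367. Summing gives P(heads) = 0.60667.
P(Coin 1 | heads) = 0.1800 / 0.60667 = 0.2967.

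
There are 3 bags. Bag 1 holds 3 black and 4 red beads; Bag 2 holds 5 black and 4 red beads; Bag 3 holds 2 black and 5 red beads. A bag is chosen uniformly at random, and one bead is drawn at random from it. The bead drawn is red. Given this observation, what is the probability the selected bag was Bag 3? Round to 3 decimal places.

Tabulate prior·likelihood by source: [1] prior 0.333333, lik 0.5714, product 0.1905; [2] prior 0.333333, lik 0.4444, product 0.1481; [3] prior 0.333333, lik 0.7143, product 0.2381.
Normalizing constant = 0.57672; the posterior for Bag 3 is its product over the sum, 0.2381/0.57672 = 0.413.

Posterior probability ≈ 0.413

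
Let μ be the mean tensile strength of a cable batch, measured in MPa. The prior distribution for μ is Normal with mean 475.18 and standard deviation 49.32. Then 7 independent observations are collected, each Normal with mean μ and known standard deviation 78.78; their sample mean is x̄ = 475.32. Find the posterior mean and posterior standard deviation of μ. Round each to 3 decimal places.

Prior precision 1/τ₀² = 1/49.32² = 0.00041111; data precision n/σ² = 7/78.78² = 0.00112789.
Posterior precision = 0.00041111 + 0.00112789 = 0.00153899, giving posterior SD = 1/√0.00153899 = 25.491.
Posterior mean = (0.00041111·475.18 + 0.00112789·475.32) / 0.00153899 = 475.283.

Posterior mean ≈ 475.283; posterior SD ≈ 25.491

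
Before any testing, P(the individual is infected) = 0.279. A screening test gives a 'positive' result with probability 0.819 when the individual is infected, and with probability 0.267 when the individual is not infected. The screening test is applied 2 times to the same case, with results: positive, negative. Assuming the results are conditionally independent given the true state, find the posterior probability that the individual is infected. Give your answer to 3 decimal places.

Posterior P(H) ≈ 0.227

With H the event that the individual is infected, the joint likelihood of the observed sequence is P(data|H) = 0.819·0.181 = 0.14824 and P(data|¬H) = 0.267·0.733 = 0.19571.
Bayes: P(H|data) = 0.279·0.14824 / (0.279·0.14824 + 0.721·0.19571) = 0.041359/0.18247 = 0.2267.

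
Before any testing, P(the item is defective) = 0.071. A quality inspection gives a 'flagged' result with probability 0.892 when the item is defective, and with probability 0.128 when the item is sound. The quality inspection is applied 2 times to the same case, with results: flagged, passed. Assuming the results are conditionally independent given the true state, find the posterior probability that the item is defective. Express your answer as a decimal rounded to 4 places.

Posterior P(H) ≈ 0.0619

With H the event that the item is defective, the joint likelihood of the observed sequence is P(data|H) = 0.892·0.108 = 0.096336 and P(data|¬H) = 0.128·0.872 = 0.11162.
Bayes: P(H|data) = 0.071·0.096336 / (0.071·0.096336 + 0.929·0.11162) = 0.0068399/0.11053 = 0.0619.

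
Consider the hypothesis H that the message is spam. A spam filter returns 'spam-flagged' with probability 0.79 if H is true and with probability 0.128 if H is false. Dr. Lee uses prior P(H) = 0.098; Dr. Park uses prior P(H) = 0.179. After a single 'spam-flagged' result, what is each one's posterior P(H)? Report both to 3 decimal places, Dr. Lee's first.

The likelihood ratio for a 'spam-flagged' result is 0.79/0.128 = 6.1719.
Dr. Lee: prior odds 0.098/0.902 = 0.10865; posterior odds 0.67056; posterior probability 0.401.
Dr. Park: prior odds 0.179/0.821 = 0.21803; posterior odds 1.3456; posterior probability 0.574.

Dr. Lee: 0.401; Dr. Park: 0.574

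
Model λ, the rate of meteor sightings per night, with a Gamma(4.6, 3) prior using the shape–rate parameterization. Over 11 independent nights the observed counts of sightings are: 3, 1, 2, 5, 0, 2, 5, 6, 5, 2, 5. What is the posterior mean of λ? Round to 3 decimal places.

Posterior mean ≈ 2.900

The Poisson likelihood adds the total count to the shape and the number of exposure periods to the rate. Here ∑xᵢ = 36 and n = 11, so shape 4.6→40.6 and rate 3→14.
Posterior mean = shape/rate = 40.6/14 = 2.900.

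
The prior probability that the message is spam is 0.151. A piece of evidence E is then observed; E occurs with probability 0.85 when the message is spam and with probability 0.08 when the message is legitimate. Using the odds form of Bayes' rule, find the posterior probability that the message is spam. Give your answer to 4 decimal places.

Posterior probability ≈ 0.6539

Prior odds = 0.151/(1−0.151) = 0.17786. In log-odds, ln(0.17786) = -1.7268.
Add log likelihood ratio: ln(10.625) = 2.3632.
Posterior log-odds = 0.63643, so posterior odds = exp(0.63643) = 1.8897. Converting, P(H|E) = 1.8897/2.8897 = 0.6539.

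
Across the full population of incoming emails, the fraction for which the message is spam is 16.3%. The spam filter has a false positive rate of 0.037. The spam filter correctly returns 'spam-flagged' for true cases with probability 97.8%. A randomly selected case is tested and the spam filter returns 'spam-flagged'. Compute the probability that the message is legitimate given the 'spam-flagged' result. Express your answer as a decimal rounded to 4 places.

P(¬H | E) ≈ 0.1627

Let H be the event that the message is spam. P(H) = 0.163, so P(¬H) = 0.837. With E the 'spam-flagged' result, P(E|H) = 0.978 and P(E|¬H) = 0.037.
P(E) = 0.978·0.163 + 0.037·0.837 = 0.15941 + 0.030969 = 0.19038.
By Bayes' theorem, P(H|E) = 0.15941 / 0.19038 = 0.8373. Hence P(¬H|E) = 1 − 0.8373 = 0.1627.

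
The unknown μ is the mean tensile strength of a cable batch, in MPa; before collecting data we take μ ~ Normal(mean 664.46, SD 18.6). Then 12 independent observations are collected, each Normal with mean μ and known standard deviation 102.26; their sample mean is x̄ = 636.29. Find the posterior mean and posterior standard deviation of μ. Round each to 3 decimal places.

Posterior mean ≈ 656.455; posterior SD ≈ 15.737

Prior precision 1/τ₀² = 1/18.6² = 0.00289051; data precision n/σ² = 12/102.26² = 0.00114754.
Posterior precision = 0.00289051 + 0.00114754 = 0.00403805, giving posterior SD = 1/√0.00403805 = 15.737.
Posterior mean = (0.00289051·664.46 + 0.00114754·636.29) / 0.00403805 = 656.455.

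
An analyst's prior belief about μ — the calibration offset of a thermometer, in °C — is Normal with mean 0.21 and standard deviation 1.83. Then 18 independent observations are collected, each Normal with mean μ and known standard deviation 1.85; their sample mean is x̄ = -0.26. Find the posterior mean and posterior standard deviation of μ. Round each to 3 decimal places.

With known σ, the Normal prior is conjugate. Weight on the data is w = (n/σ²)/(n/σ² + 1/τ₀²) = 5.25931/(5.25931+0.298606) = 0.94627.
Posterior mean = w·x̄ + (1−w)·μ₀ = 0.94627·-0.26 + 0.053726·0.21 = -0.235. Posterior variance = 1/(5.25931+0.298606) = 0.179923, so SD = 0.424.

Posterior mean ≈ -0.235; posterior SD ≈ 0.424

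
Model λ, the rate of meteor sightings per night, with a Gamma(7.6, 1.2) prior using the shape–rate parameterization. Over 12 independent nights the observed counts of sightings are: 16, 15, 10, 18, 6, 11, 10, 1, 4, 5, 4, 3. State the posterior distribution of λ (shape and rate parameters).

The Poisson likelihood adds the total count to the shape and the number of exposure periods to the rate. Here ∑xᵢ = 103 and n = 12, so shape 7.6→110.6 and rate 1.2→13.2.

Posterior: Gamma(shape=110.6, rate=13.2)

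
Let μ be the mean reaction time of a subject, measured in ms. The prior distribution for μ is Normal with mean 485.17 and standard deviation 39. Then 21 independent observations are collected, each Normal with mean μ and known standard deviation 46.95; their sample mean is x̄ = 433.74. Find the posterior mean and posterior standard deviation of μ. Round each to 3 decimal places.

Posterior mean ≈ 437.060; posterior SD ≈ 9.909

With known σ, the Normal prior is conjugate. Weight on the data is w = (n/σ²)/(n/σ² + 1/τ₀²) = 0.00952682/(0.00952682+0.00065746) = 0.93544.
Posterior mean = w·x̄ + (1−w)·μ₀ = 0.93544·433.74 + 0.064557·485.17 = 437.060. Posterior variance = 1/(0.00952682+0.00065746) = 98.1905, so SD = 9.909.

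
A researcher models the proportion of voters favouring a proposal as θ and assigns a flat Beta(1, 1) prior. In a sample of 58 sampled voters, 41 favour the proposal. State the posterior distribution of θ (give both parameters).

Observing 41 successes and 17 failures updates Beta(1, 1) by adding the success and failure counts to the two shape parameters: α = 1+41 = 42, β = 1+17 = 18.

Posterior: Beta(42, 18)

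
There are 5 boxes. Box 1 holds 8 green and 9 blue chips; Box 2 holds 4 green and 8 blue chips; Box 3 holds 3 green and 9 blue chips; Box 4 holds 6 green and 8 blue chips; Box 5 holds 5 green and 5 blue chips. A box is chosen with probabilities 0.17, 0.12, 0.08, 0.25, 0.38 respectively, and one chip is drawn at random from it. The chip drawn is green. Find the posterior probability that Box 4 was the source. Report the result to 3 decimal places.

Posterior probability ≈ 0.245

Tabulate prior·likelihood by source: [1] prior 0.17, lik 0.4706, product 0.08000; [2] prior 0.12, lik 0.3333, product 0.04000; [3] prior 0.08, lik 0.25, product 0.02000; [4] prior 0.25, lik 0.4286, product 0.1071; [5] prior 0.38, lik 0.5, product 0.1900.
Normalizing constant = 0.43714; the posterior for Box 4 is its product over the sum, 0.1071/0.43714 = 0.245.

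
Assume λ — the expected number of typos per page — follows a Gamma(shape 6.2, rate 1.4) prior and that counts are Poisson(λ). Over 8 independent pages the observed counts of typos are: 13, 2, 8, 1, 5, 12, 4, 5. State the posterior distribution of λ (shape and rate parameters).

The Poisson likelihood adds the total count to the shape and the number of exposure periods to the rate. Here ∑xᵢ = 50 and n = 8, so shape 6.2→56.2 and rate 1.4→9.4.

Posterior: Gamma(shape=56.2, rate=9.4)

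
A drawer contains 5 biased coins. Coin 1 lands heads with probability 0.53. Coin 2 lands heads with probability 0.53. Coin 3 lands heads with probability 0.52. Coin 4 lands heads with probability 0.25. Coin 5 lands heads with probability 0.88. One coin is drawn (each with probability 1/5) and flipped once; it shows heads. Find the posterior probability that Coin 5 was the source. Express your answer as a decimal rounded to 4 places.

Tabulate prior·likelihood by source: [1] prior 0.2, lik 0.53, product 0.1060; [2] prior 0.2, lik 0.53, product 0.1060; [3] prior 0.2, lik 0.52, product 0.1040; [4] prior 0.2, lik 0.25, product 0.05000; [5] prior 0.2, lik 0.88, product 0.1760.
Normalizing constant = 0.54200; the posterior for Coin 5 is its product over the sum, 0.1760/0.54200 = 0.3247.

Posterior probability ≈ 0.3247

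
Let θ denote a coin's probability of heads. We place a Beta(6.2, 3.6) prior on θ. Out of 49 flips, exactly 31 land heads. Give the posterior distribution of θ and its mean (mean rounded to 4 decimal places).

Posterior: Beta(37.2, 21.6); mean ≈ 0.6327

Observing 31 successes and 18 failures updates Beta(6.2, 3.6) by adding the success and failure counts to the two shape parameters: α = 6.2+31 = 37.2, β = 3.6+18 = 21.6.
E[θ | data] = 37.2/(37.2+21.6) = 0.6327.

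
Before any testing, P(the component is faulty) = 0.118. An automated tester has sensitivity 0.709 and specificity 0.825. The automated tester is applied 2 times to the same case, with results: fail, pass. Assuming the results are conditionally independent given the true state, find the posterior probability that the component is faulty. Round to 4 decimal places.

Posterior P(H) ≈ 0.1605

Let H be the event that the component is faulty; start with P(H) = 0.118. P('fail'|H) = 0.709, P('fail'|¬H) = 0.175.
Update on result 1 ('fail'): P(H) ← 0.709·0.1180 / (0.709·0.1180 + 0.175·0.8820) = 0.083662/0.23801 = 0.3515.
Update on result 2 ('pass'): P(H) ← 0.291·0.3515 / (0.291·0.3515 + 0.825·0.6485) = 0.10229/0.63730 = 0.1605.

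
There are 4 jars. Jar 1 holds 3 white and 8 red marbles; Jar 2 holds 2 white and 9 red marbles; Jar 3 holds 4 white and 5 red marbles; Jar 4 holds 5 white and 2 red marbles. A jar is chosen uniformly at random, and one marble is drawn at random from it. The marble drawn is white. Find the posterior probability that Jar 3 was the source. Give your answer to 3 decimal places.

P(white|Jar 1) = 0.2727; P(white|Jar 2) = 0.1818; P(white|Jar 3) = 0.4444; P(white|Jar 4) = 0.7143.
Prior × likelihood for each source: 0.25·0.2727=0.06818, 0.25·0.1818=0.04545, 0.25·0.4444=0.1111, 0.25·0.7143=0.1786. Summing gives P(white) = 0.40332.
P(Jar 3 | white) = 0.1111 / 0.40332 = 0.275.

Posterior probability ≈ 0.275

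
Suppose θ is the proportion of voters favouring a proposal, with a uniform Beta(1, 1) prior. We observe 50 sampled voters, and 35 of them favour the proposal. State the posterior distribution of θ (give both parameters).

The binomial likelihood is conjugate to the Beta prior: with 35 successes and 15 failures, the posterior is Beta(1+35, 1+15) = Beta(36, 16).

Posterior: Beta(36, 16)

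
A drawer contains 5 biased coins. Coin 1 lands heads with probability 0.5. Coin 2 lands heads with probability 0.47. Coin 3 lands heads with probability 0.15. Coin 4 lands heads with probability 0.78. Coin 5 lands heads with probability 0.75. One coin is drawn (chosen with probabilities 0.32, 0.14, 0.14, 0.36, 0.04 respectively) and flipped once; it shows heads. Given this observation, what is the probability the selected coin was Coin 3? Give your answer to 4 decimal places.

P(heads|C1) = 0.5; P(heads|C2) = 0.47; P(heads|C3) = 0.15; P(heads|C4) = 0.78; P(heads|C5) = 0.75.
Prior × likelihood for each source: 0.32·0.5=0.1600, 0.14·0.47=0.06580, 0.14·0.15=0.02100, 0.36·0.78=0.2808, 0.04·0.75=0.03000. Summing gives P(heads) = 0.55760.
P(Coin 3 | heads) = 0.02100 / 0.55760 = 0.0377.

Posterior probability ≈ 0.0377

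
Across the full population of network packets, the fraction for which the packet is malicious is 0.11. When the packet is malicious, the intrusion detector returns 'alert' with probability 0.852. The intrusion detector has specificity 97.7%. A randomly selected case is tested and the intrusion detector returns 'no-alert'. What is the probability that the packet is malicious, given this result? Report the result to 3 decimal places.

Let H be the event that the packet is malicious. P(H) = 0.11, so P(¬H) = 0.89. With E the 'no-alert' result, P(E|H) = 0.148 and P(E|¬H) = 0.977.
P(E) = 0.148·0.11 + 0.977·0.89 = 0.016280 + 0.86953 = 0.88581.
By Bayes' theorem, P(H|E) = 0.016280 / 0.88581 = 0.018.

P(H | E) ≈ 0.018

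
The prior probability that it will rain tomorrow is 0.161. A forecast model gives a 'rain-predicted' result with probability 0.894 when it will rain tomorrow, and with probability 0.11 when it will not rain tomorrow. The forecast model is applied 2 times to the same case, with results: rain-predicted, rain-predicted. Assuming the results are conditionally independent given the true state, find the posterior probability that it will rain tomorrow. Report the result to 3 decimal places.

Posterior P(H) ≈ 0.927

With H the event that it will rain tomorrow, the joint likelihood of the observed sequence is P(data|H) = 0.894·0.894 = 0.79924 and P(data|¬H) = 0.11·0.11 = 0.012100.
Bayes: P(H|data) = 0.161·0.79924 / (0.161·0.79924 + 0.839·0.012100) = 0.12868/0.13883 = 0.9269.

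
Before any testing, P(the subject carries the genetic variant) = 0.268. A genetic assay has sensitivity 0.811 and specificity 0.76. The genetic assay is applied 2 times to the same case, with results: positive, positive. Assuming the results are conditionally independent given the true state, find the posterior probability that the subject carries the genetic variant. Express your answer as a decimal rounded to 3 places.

Posterior P(H) ≈ 0.807

With H the event that the subject carries the genetic variant, the joint likelihood of the observed sequence is P(data|H) = 0.811·0.811 = 0.65772 and P(data|¬H) = 0.24·0.24 = 0.057600.
Bayes: P(H|data) = 0.268·0.65772 / (0.268·0.65772 + 0.732·0.057600) = 0.17627/0.21843 = 0.8070.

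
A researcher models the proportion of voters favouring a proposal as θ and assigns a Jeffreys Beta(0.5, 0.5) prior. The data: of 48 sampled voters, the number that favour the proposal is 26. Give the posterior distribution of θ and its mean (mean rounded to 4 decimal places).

The binomial likelihood is conjugate to the Beta prior: with 26 successes and 22 failures, the posterior is Beta(0.5+26, 0.5+22) = Beta(26.5, 22.5).
E[θ | data] = 26.5/(26.5+22.5) = 0.5408.

Posterior: Beta(26.5, 22.5); mean ≈ 0.5408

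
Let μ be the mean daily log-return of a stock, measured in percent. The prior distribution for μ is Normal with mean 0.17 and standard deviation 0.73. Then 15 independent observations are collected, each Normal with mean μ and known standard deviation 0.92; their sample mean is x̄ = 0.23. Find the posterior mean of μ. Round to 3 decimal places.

With known σ, the Normal prior is conjugate. Weight on the data is w = (n/σ²)/(n/σ² + 1/τ₀²) = 17.7221/(17.7221+1.87652) = 0.90425.
Posterior mean = w·x̄ + (1−w)·μ₀ = 0.90425·0.23 + 0.095748·0.17 = 0.224.

Posterior mean ≈ 0.224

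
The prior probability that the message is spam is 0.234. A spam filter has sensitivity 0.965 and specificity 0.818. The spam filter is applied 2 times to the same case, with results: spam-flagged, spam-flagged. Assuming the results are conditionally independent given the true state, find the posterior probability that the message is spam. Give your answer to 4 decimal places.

Posterior P(H) ≈ 0.8957

Let H be the event that the message is spam; start with P(H) = 0.234. P('spam-flagged'|H) = 0.965, P('spam-flagged'|¬H) = 0.182.
Update on result 1 ('spam-flagged'): P(H) ← 0.965·0.2340 / (0.965·0.2340 + 0.182·0.7660) = 0.22581/0.36522 = 0.6183.
Update on result 2 ('spam-flagged'): P(H) ← 0.965·0.6183 / (0.965·0.6183 + 0.182·0.3817) = 0.59664/0.66611 = 0.8957.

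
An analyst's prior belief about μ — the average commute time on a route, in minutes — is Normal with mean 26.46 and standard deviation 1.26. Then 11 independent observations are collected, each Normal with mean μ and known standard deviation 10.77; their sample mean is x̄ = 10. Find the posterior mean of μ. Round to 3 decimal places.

Posterior mean ≈ 24.306

Prior precision 1/τ₀² = 1/1.26² = 0.629882; data precision n/σ² = 11/10.77² = 0.0948334.
Posterior precision = 0.629882 + 0.0948334 = 0.724715.
Posterior mean = (0.629882·26.46 + 0.0948334·10) / 0.724715 = 24.306.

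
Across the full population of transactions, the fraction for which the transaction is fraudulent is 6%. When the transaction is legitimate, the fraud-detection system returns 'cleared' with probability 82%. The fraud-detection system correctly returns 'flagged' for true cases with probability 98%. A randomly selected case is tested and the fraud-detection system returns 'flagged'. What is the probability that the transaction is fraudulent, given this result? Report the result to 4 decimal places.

Write H for 'the transaction is fraudulent'. Prior odds H:¬H = 0.06/0.94 = 0.063830. For the 'flagged' outcome, the likelihood ratio is 0.98/0.18 = 5.4444.
Posterior odds = 0.063830 × 5.4444 = 0.34752, so P(H|E) = 0.34752/(1+0.34752) = 0.2579.

P(H | E) ≈ 0.2579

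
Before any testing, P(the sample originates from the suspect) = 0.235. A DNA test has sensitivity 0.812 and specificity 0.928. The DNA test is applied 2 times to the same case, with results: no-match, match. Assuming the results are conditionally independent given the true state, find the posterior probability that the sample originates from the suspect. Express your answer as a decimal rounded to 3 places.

Let H be the event that the sample originates from the suspect; start with P(H) = 0.235. P('match'|H) = 0.812, P('match'|¬H) = 0.072.
Update on result 1 ('no-match'): P(H) ← 0.188·0.2350 / (0.188·0.2350 + 0.928·0.7650) = 0.044180/0.75410 = 0.0586.
Update on result 2 ('match'): P(H) ← 0.812·0.0586 / (0.812·0.0586 + 0.072·0.9414) = 0.047572/0.11535 = 0.4124.

Posterior P(H) ≈ 0.412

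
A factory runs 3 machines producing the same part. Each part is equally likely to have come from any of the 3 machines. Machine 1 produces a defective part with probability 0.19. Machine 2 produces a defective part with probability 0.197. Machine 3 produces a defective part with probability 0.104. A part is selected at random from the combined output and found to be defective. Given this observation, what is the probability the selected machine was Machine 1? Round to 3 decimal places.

P(defective|M1) = 0.19; P(defective|M2) = 0.197; P(defective|M3) = 0.104.
Prior × likelihood for each source: 0.333333·0.19=0.06333, 0.333333·0.197=0.06567, 0.333333·0.104=0.03467. Summing gives P(defective) = 0.16367.
P(Machine 1 | defective) = 0.06333 / 0.16367 = 0.387.

Posterior probability ≈ 0.387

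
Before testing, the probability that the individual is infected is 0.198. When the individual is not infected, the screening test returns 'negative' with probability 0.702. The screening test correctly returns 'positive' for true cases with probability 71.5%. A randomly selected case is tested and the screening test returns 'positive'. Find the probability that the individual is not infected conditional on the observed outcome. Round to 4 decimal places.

P(¬H | E) ≈ 0.6280

Write H for 'the individual is infected'. Prior odds H:¬H = 0.198/0.802 = 0.24688. For the 'positive' outcome, the likelihood ratio is 0.715/0.298 = 2.3993.
Posterior odds = 0.24688 × 2.3993 = 0.59235, so P(H|E) = 0.59235/(1+0.59235) = 0.3720. Then P(¬H|E) = 1 − 0.3720 = 0.6280.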